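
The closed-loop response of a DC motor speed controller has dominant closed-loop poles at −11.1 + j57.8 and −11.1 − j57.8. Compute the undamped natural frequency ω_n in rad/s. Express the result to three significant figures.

With σ = 11.1, ω_d = 57.8: ω_n = √(σ²+ω_d²) = 58.9 rad/s, ζ = σ/ω_n = 0.189.

ω_n ≈ 58.9 rad/s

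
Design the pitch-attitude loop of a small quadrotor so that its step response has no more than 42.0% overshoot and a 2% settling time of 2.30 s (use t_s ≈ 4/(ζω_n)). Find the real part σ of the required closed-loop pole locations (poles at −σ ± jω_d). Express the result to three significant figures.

σ ≈ 1.74

The settling-time spec alone fixes σ = ζω_n = 4/t_s = 4/2.30 = 1.74.
(Overshoot then fixes ζ = 0.266 and hence ω_d = σ·√(1−ζ²)/ζ = 6.30 rad/s.)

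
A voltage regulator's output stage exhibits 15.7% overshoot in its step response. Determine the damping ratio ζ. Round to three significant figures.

ζ ≈ 0.508

Inverting the overshoot relation: ζ = |ln 0.157|/√(π² + ln²0.157) = 0.508.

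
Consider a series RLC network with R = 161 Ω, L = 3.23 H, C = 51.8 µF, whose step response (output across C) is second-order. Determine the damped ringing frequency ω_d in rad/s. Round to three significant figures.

For a series RLC circuit (capacitor voltage as output), ω_n = 1/√(LC) = 1/√(3.23 H · 51.8 µF) = 77.3 rad/s.
ζ = (R/2)·√(C/L) = (161/2)·√(51.8 µF/3.23 H) = 0.322.
ω_d = ω_n√(1−ζ²) = 73.2 rad/s.

ω_d ≈ 73.2 rad/s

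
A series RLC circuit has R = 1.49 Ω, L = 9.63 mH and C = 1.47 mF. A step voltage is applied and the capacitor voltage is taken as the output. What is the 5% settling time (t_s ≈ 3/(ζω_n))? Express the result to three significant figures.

t_s ≈ 0.0388 s

For a series RLC circuit (capacitor voltage as output), ω_n = 1/√(LC) = 1/√(9.63 mH · 1.47 mF) = 266 rad/s.
ζ = (R/2)·√(C/L) = (1.49/2)·√(1.47 mF/9.63 mH) = 0.291.
t_s ≈ 3/(ζω_n) = 0.0388 s.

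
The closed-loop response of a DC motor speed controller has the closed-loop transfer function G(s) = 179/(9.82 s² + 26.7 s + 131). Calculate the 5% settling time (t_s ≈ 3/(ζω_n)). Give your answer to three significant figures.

t_s ≈ 2.21 s

Dividing through by 9.82: denominator becomes s² + 2.719 s + 13.34.
So ω_n = √13.34 = 3.65 rad/s and ζ = 2.719/(2·3.65) = 0.372.
t_s ≈ 3/(ζω_n) = 2.21 s.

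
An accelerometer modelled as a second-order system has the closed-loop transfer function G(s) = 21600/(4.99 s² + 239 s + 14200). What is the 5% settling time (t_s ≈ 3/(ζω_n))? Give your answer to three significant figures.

Dividing through by 4.99: denominator becomes s² + 47.90 s + 2846.
So ω_n = √2846 = 53.3 rad/s and ζ = 47.90/(2·53.3) = 0.449.
t_s ≈ 3/(ζω_n) = 0.125 s.

t_s ≈ 0.125 s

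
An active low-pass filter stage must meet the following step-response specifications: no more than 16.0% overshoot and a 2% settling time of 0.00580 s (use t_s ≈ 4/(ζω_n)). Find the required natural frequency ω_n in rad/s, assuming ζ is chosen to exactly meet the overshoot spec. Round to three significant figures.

From %OS = 100·exp(−πζ/√(1−ζ²)), invert to get ζ = −ln(OS)/√(π² + ln²(OS)) with OS = 0.160.
−ln 0.160 = 1.833, so ζ = 1.833/√(π² + 3.358) = 0.504.
Then ω_n = 4/(ζ t_s) = 4/(0.504 × 0.00580) = 1370 rad/s.

ω_n ≈ 1370 rad/s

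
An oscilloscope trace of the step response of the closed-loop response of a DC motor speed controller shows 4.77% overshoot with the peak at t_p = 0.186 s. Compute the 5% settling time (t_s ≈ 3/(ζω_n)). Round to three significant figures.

t_s ≈ 0.183 s

The overshoot fixes ζ = −ln(OS)/√(π²+ln²(OS)) = 0.696.
t_p = π/ω_d ⇒ ω_d = 16.9 rad/s; then ω_n = ω_d/√(1−ζ²) = 23.5 rad/s.
t_s ≈ 3/(ζω_n) = 3/(0.696·23.5) = 0.183 s.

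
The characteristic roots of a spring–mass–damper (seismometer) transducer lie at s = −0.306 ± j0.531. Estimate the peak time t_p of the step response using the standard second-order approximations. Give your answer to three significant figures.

t_p = π/ω_d with ω_d = 0.531 (the imaginary part), so t_p = 5.92 s.

t_p ≈ 5.92 s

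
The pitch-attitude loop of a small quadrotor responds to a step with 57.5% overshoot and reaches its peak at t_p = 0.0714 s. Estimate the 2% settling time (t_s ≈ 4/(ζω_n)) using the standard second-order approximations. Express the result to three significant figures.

The overshoot fixes ζ = −ln(OS)/√(π²+ln²(OS)) = 0.173.
t_p = π/ω_d ⇒ ω_d = 44.0 rad/s; then ω_n = ω_d/√(1−ζ²) = 44.7 rad/s.
t_s ≈ 4/(ζω_n) = 4/(0.173·44.7) = 0.516 s.

t_s ≈ 0.516 s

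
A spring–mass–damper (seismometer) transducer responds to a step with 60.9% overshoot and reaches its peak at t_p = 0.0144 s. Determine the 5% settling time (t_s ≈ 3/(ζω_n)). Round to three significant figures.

t_s ≈ 0.0871 s

The overshoot fixes ζ = −ln(OS)/√(π²+ln²(OS)) = 0.156.
t_p = π/ω_d ⇒ ω_d = 218 rad/s; then ω_n = ω_d/√(1−ζ²) = 221 rad/s.
t_s ≈ 3/(ζω_n) = 3/(0.156·221) = 0.0871 s.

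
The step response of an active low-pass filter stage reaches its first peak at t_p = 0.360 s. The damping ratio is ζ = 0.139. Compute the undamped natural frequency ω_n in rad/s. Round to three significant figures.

ω_n ≈ 8.81 rad/s

Peak time t_p = π/ω_d, so ω_d = π/t_p = π/0.360 = 8.73 rad/s.
ω_n = ω_d/√(1−ζ²) = 8.73/√0.981 = 8.81 rad/s.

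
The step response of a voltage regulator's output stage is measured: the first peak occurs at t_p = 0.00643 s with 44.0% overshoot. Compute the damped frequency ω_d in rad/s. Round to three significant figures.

t_p = π/ω_d, so ω_d = π/0.00643 = 489 rad/s.

ω_d ≈ 489 rad/s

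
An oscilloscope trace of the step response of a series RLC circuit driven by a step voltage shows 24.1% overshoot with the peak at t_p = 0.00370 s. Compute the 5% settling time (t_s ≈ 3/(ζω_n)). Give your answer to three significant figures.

The overshoot fixes ζ = −ln(OS)/√(π²+ln²(OS)) = 0.413.
t_p = π/ω_d ⇒ ω_d = 849 rad/s; then ω_n = ω_d/√(1−ζ²) = 932 rad/s.
t_s ≈ 3/(ζω_n) = 3/(0.413·932) = 0.00780 s.

t_s ≈ 0.00780 s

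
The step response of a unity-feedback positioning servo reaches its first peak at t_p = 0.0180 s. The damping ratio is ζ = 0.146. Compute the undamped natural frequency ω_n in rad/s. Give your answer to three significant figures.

Peak time t_p = π/ω_d, so ω_d = π/t_p = π/0.0180 = 175 rad/s.
ω_n = ω_d/√(1−ζ²) = 175/√0.979 = 176 rad/s.

ω_n ≈ 176 rad/s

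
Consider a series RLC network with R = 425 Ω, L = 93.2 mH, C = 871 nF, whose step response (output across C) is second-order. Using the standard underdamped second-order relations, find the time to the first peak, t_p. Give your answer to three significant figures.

For a series RLC circuit (capacitor voltage as output), ω_n = 1/√(LC) = 1/√(93.2 mH · 871 nF) = 3510 rad/s.
ζ = (R/2)·√(C/L) = (425/2)·√(871 nF/93.2 mH) = 0.650.
The damped frequency ω_d = ω_n√(1−ζ²) = 2670 rad/s. t_p = π/ω_d = 0.00118 s.

t_p ≈ 0.00118 s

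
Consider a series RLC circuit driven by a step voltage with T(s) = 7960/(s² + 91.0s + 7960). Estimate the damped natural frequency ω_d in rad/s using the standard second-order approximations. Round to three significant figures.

ω_d ≈ 76.7 rad/s

Matching coefficients with s² + 2ζω_n s + ω_n² gives ω_n² = 7960 ⇒ ω_n = 89.2 rad/s, and ζ = 91.0/(2ω_n) = 0.510.
The damped frequency ω_d = ω_n√(1−ζ²) = 76.7 rad/s.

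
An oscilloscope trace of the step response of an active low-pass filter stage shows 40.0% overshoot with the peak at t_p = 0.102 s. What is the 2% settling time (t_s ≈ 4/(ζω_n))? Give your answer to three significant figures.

The overshoot fixes ζ = −ln(OS)/√(π²+ln²(OS)) = 0.280.
t_p = π/ω_d ⇒ ω_d = 30.8 rad/s; then ω_n = ω_d/√(1−ζ²) = 32.1 rad/s.
t_s ≈ 4/(ζω_n) = 4/(0.280·32.1) = 0.445 s.

t_s ≈ 0.445 s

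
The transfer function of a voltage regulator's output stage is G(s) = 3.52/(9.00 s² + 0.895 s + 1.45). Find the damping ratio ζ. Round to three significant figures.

ζ ≈ 0.124

Dividing through by 9.00: denominator becomes s² + 0.09944 s + 0.1611.
So ω_n = √0.1611 = 0.401 rad/s and ζ = 0.09944/(2·0.401) = 0.124.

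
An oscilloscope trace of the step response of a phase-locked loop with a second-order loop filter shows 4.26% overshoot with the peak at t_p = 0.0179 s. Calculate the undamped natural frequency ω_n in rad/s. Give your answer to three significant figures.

The overshoot fixes ζ = −ln(OS)/√(π²+ln²(OS)) = 0.709.
t_p = π/ω_d ⇒ ω_d = 176 rad/s; then ω_n = ω_d/√(1−ζ²) = 249 rad/s.

ω_n ≈ 249 rad/s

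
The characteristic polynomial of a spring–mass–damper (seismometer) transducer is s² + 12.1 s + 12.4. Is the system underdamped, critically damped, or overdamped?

a² − 4b = 97 > 0 (two distinct real roots); the system is overdamped.

overdamped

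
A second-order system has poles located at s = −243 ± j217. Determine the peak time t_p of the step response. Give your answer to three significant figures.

t_p = π/ω_d with ω_d = 217 (the imaginary part), so t_p = 0.0145 s.

t_p ≈ 0.0145 s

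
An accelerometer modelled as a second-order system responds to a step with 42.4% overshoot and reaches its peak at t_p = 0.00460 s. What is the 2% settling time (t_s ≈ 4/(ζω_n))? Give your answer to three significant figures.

t_s ≈ 0.0214 s

The overshoot fixes ζ = −ln(OS)/√(π²+ln²(OS)) = 0.263.
t_p = π/ω_d ⇒ ω_d = 683 rad/s; then ω_n = ω_d/√(1−ζ²) = 708 rad/s.
t_s ≈ 4/(ζω_n) = 4/(0.263·708) = 0.0214 s.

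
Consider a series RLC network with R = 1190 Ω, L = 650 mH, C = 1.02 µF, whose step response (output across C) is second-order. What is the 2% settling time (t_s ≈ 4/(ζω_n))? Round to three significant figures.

t_s ≈ 0.00437 s

For a series RLC circuit (capacitor voltage as output), ω_n = 1/√(LC) = 1/√(650 mH · 1.02 µF) = 1230 rad/s.
ζ = (R/2)·√(C/L) = (1190/2)·√(1.02 µF/650 mH) = 0.745.
t_s ≈ 4/(ζω_n) = 0.00437 s.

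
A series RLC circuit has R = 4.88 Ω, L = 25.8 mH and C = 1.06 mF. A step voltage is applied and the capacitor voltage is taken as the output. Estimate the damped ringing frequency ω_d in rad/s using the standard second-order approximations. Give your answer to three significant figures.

ω_d ≈ 166 rad/s

For a series RLC circuit (capacitor voltage as output), ω_n = 1/√(LC) = 1/√(25.8 mH · 1.06 mF) = 191 rad/s.
ζ = (R/2)·√(C/L) = (4.88/2)·√(1.06 mF/25.8 mH) = 0.495.
ω_d = ω_n√(1−ζ²) = 166 rad/s.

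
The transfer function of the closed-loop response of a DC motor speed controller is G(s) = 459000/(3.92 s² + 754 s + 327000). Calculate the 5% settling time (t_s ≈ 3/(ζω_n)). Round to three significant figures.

Dividing through by 3.92: denominator becomes s² + 192.3 s + 83420.
So ω_n = √83420 = 289 rad/s and ζ = 192.3/(2·289) = 0.333.
t_s ≈ 3/(ζω_n) = 0.0312 s.

t_s ≈ 0.0312 s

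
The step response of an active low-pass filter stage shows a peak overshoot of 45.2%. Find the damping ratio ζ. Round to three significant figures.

Inverting the overshoot relation: ζ = |ln 0.452|/√(π² + ln²0.452) = 0.245.

ζ ≈ 0.245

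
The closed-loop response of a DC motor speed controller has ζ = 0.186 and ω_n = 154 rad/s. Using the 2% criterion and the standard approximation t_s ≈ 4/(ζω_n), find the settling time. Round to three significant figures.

t_s ≈ 4/(ζω_n) = 4/(0.186 × 154) = 0.140 s.

t_s ≈ 0.140 s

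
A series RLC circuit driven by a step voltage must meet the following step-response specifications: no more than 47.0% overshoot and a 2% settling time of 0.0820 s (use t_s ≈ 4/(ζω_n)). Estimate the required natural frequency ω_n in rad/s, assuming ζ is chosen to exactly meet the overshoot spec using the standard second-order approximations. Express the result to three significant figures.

ω_n ≈ 209 rad/s

Inverting the overshoot relation: ζ = |ln 0.470|/√(π² + ln²0.470) = 0.234.
Then ω_n = 4/(ζ t_s) = 4/(0.234 × 0.0820) = 209 rad/s.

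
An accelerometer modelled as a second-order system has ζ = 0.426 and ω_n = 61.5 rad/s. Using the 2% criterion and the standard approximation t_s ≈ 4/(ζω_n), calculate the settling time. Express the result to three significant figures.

t_s ≈ 0.153 s

t_s ≈ 4/(ζω_n) = 4/(0.426 × 61.5) = 0.153 s.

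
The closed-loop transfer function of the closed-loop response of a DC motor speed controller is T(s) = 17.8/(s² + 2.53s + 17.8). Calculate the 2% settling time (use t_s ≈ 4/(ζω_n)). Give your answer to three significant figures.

t_s ≈ 3.16 s

ω_n = √17.8 = 4.22 rad/s; ζ = 2.53/(2·4.22) = 0.300.
t_s ≈ 4/(ζω_n) = 4/(0.300·4.22) = 3.16 s.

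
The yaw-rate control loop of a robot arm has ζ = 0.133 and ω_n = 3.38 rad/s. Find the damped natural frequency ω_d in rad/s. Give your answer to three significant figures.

ω_d = ω_n√(1−ζ²) = 3.38·√0.982 = 3.35 rad/s.

ω_d ≈ 3.35 rad/s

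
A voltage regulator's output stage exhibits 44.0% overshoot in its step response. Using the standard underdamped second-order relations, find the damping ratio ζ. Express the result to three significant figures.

From %OS = 100·exp(−πζ/√(1−ζ²)), invert to get ζ = −ln(OS)/√(π² + ln²(OS)) with OS = 0.440.
−ln 0.440 = 0.8210, so ζ = 0.8210/√(π² + 0.6740) = 0.253.

ζ ≈ 0.253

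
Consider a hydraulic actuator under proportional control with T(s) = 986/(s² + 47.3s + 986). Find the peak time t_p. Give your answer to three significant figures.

t_p ≈ 0.152 s

Matching coefficients with s² + 2ζω_n s + ω_n² gives ω_n² = 986 ⇒ ω_n = 31.4 rad/s, and ζ = 47.3/(2ω_n) = 0.753.
ω_d = ω_n√(1−ζ²) = 20.7 rad/s. Then t_p = π/ω_d = 0.152 s.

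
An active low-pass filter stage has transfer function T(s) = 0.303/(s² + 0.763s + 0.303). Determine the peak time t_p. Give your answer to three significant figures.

ω_n = √0.303 = 0.550 rad/s; ζ = 0.763/(2·0.550) = 0.693.
The damped frequency ω_d = ω_n√(1−ζ²) = 0.397 rad/s. Then t_p = π/ω_d = 7.92 s.

t_p ≈ 7.92 s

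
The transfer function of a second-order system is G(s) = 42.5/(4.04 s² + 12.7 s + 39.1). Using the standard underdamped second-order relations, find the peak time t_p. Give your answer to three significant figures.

t_p ≈ 1.17 s

Dividing through by 4.04: denominator becomes s² + 3.144 s + 9.678.
So ω_n = √9.678 = 3.11 rad/s and ζ = 3.144/(2·3.11) = 0.505.
The damped frequency ω_d = ω_n√(1−ζ²) = 2.68 rad/s. t_p = π/ω_d = 1.17 s.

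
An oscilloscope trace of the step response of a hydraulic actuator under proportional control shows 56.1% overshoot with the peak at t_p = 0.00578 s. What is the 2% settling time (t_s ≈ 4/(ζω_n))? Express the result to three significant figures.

The overshoot fixes ζ = −ln(OS)/√(π²+ln²(OS)) = 0.181.
From t_p = π/ω_d, ω_d = π/0.00578 = 544 rad/s, so ω_n = ω_d/√(1−ζ²) = 553 rad/s.
t_s ≈ 4/(ζω_n) = 4/(0.181·553) = 0.0400 s.

t_s ≈ 0.0400 s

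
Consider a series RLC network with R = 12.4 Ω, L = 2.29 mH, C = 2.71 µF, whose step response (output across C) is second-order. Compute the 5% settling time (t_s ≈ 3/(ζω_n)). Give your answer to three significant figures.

t_s ≈ 0.00111 s

For a series RLC circuit (capacitor voltage as output), ω_n = 1/√(LC) = 1/√(2.29 mH · 2.71 µF) = 12700 rad/s.
ζ = (R/2)·√(C/L) = (12.4/2)·√(2.71 µF/2.29 mH) = 0.213.
t_s ≈ 3/(ζω_n) = 0.00111 s.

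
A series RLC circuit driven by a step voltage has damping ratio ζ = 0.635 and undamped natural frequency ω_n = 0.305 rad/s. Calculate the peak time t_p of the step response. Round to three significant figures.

The damped frequency is ω_d = ω_n√(1−ζ²) = 0.305·√(1−0.403) = 0.236 rad/s.
Peak time t_p = π/ω_d = π/0.236 = 13.3 s.

t_p ≈ 13.3 s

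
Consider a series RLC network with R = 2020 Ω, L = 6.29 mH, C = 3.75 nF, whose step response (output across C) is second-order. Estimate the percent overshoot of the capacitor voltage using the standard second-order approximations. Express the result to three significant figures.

%OS ≈ 2.00%

For a series RLC circuit (capacitor voltage as output), ω_n = 1/√(LC) = 1/√(6.29 mH · 3.75 nF) = 206000 rad/s.
ζ = (R/2)·√(C/L) = (2020/2)·√(3.75 nF/6.29 mH) = 0.780.
%OS = 100 e^{−πζ/√(1−ζ²)} with ζ = 0.780 gives 2.00%.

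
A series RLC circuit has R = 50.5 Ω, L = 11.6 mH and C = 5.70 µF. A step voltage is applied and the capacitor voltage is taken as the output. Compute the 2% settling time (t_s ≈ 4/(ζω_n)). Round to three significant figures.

For a series RLC circuit (capacitor voltage as output), ω_n = 1/√(LC) = 1/√(11.6 mH · 5.70 µF) = 3890 rad/s.
ζ = (R/2)·√(C/L) = (50.5/2)·√(5.70 µF/11.6 mH) = 0.560.
t_s ≈ 4/(ζω_n) = 0.00184 s.

t_s ≈ 0.00184 s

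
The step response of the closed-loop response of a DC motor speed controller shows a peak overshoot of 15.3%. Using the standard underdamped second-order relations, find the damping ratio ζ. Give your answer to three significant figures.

ζ ≈ 0.513

ζ = −ln(OS)/√(π² + (ln OS)²). With OS = 0.153, ln OS = −1.877 and ζ = 1.877/3.660 = 0.513.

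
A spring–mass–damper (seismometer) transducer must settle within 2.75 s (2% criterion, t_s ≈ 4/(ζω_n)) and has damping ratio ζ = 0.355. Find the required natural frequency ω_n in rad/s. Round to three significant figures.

ω_n ≈ 4.10 rad/s

Rearranging t_s ≈ 4/(ζω_n) gives ω_n = 4/(ζ·t_s) = 4/(0.355 × 2.75) = 4.10 rad/s.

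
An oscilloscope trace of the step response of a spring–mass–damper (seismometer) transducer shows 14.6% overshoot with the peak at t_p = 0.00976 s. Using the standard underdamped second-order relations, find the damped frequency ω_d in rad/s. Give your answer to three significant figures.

t_p = π/ω_d, so ω_d = π/0.00976 = 322 rad/s.

ω_d ≈ 322 rad/s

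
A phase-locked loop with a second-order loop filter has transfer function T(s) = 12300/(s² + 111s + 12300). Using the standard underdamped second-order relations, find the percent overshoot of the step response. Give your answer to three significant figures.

Matching coefficients with s² + 2ζω_n s + ω_n² gives ω_n² = 12300 ⇒ ω_n = 111 rad/s, and ζ = 111/(2ω_n) = 0.500.
Overshoot: exp(−π·0.500/√(1−0.500²)) = 0.163, i.e. 16.3%.

%OS ≈ 16.3%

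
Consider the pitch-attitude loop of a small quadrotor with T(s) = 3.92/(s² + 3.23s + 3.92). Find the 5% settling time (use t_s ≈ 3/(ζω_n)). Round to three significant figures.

t_s ≈ 1.86 s

Comparing the denominator to s² + 2ζω_n s + ω_n²: ω_n = √3.92 = 1.98 rad/s, and 2ζω_n = 3.23 so ζ = 3.23/(2·1.98) = 0.816.
t_s ≈ 3/(ζω_n) = 3/(0.816·1.98) = 1.86 s.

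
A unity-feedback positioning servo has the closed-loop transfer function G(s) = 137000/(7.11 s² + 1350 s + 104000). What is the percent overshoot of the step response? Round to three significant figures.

Dividing through by 7.11: denominator becomes s² + 189.9 s + 14630.
So ω_n = √14630 = 121 rad/s and ζ = 189.9/(2·121) = 0.785.
%OS = 100 e^{−πζ/√(1−ζ²)} with ζ = 0.785 gives 1.87%.

%OS ≈ 1.87%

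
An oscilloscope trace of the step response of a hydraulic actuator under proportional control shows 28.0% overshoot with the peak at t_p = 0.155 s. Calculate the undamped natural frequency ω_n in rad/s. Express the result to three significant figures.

The overshoot fixes ζ = −ln(OS)/√(π²+ln²(OS)) = 0.376.
From t_p = π/ω_d, ω_d = π/0.155 = 20.3 rad/s, so ω_n = ω_d/√(1−ζ²) = 21.9 rad/s.

ω_n ≈ 21.9 rad/s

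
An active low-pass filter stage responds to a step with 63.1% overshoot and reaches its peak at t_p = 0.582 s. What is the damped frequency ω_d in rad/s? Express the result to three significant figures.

ω_d ≈ 5.40 rad/s

t_p = π/ω_d, so ω_d = π/0.582 = 5.40 rad/s.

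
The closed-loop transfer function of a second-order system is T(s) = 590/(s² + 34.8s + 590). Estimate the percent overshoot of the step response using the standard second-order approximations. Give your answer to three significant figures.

ω_n = √590 = 24.3 rad/s; ζ = 34.8/(2·24.3) = 0.716.
Overshoot: exp(−π·0.716/√(1−0.716²)) = 0.0397, i.e. 3.97%.

%OS ≈ 3.97%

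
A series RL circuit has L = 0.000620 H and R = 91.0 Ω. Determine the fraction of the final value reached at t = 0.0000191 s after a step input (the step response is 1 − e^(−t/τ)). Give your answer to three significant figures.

τ = L/R = 0.000620/91.0 = 0.00000681 s.
y(t)/y_∞ = 1 − e^(−t/τ) = 1 − e^(−0.0000191/0.00000681) = 1 − e^(−2.80) = 0.939.

y/y_∞ ≈ 0.939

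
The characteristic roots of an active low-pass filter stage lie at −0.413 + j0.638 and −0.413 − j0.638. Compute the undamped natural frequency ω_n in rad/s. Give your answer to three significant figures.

The poles are at −σ ± jω_d with σ = 0.413 and ω_d = 0.638, so ω_n = √(σ²+ω_d²) = 0.760 rad/s and ζ = σ/ω_n = 0.543.

ω_n ≈ 0.760 rad/s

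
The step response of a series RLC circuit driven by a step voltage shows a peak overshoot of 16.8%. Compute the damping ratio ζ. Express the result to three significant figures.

ζ ≈ 0.494

From %OS = 100·exp(−πζ/√(1−ζ²)), invert to get ζ = −ln(OS)/√(π² + ln²(OS)) with OS = 0.168.
−ln 0.168 = 1.784, so ζ = 1.784/√(π² + 3.182) = 0.494.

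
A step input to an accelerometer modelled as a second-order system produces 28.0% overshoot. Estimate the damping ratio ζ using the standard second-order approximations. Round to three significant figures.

Inverting the overshoot relation: ζ = |ln 0.280|/√(π² + ln²0.280) = 0.376.

ζ ≈ 0.376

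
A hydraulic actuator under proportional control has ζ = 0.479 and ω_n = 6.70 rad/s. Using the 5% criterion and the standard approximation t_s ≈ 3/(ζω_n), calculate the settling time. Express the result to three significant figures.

t_s ≈ 3/(ζω_n) = 3/(0.479 × 6.70) = 0.935 s.

t_s ≈ 0.935 s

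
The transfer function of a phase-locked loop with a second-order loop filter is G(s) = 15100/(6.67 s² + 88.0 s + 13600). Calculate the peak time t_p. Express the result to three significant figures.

t_p ≈ 0.0703 s

Dividing through by 6.67: denominator becomes s² + 13.19 s + 2039.
So ω_n = √2039 = 45.2 rad/s and ζ = 13.19/(2·45.2) = 0.146.
ω_d = ω_n√(1−ζ²) = 44.7 rad/s. t_p = π/ω_d = 0.0703 s.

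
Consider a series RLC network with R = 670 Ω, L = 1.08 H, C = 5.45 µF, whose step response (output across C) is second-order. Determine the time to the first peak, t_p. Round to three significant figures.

For a series RLC circuit (capacitor voltage as output), ω_n = 1/√(LC) = 1/√(1.08 H · 5.45 µF) = 412 rad/s.
ζ = (R/2)·√(C/L) = (670/2)·√(5.45 µF/1.08 H) = 0.753.
The damped frequency ω_d = ω_n√(1−ζ²) = 271 rad/s. t_p = π/ω_d = 0.0116 s.

t_p ≈ 0.0116 s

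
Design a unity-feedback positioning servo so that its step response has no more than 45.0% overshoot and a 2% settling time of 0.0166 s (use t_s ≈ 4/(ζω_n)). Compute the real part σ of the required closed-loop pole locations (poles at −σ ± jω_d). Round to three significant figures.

The settling-time spec alone fixes σ = ζω_n = 4/t_s = 4/0.0166 = 241.
(Overshoot then fixes ζ = 0.246 and hence ω_d = σ·√(1−ζ²)/ζ = 948 rad/s.)

σ ≈ 241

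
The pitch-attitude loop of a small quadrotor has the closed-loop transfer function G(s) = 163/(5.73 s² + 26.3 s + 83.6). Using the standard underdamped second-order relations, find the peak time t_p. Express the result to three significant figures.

Dividing through by 5.73: denominator becomes s² + 4.590 s + 14.59.
So ω_n = √14.59 = 3.82 rad/s and ζ = 4.590/(2·3.82) = 0.601.
The damped frequency ω_d = ω_n√(1−ζ²) = 3.05 rad/s. t_p = π/ω_d = 1.03 s.

t_p ≈ 1.03 s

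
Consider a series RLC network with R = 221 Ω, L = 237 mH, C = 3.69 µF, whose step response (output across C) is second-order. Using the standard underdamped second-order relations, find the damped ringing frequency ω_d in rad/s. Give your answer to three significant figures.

For a series RLC circuit (capacitor voltage as output), ω_n = 1/√(LC) = 1/√(237 mH · 3.69 µF) = 1070 rad/s.
ζ = (R/2)·√(C/L) = (221/2)·√(3.69 µF/237 mH) = 0.436.
ω_d = 1070·√(1 − 0.436²) = 962 rad/s.

ω_d ≈ 962 rad/s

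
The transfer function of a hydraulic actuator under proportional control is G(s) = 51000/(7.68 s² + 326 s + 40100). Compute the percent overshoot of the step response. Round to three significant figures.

Dividing through by 7.68: denominator becomes s² + 42.45 s + 5221.
So ω_n = √5221 = 72.3 rad/s and ζ = 42.45/(2·72.3) = 0.294.
%OS = 100·exp(−πζ/√(1−ζ²)) = 38.1%.

%OS ≈ 38.1%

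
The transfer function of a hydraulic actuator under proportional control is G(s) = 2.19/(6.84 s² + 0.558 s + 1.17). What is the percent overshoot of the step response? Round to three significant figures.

Dividing through by 6.84: denominator becomes s² + 0.08158 s + 0.1711.
So ω_n = √0.1711 = 0.414 rad/s and ζ = 0.08158/(2·0.414) = 0.0986.
Overshoot: exp(−π·0.0986/√(1−0.0986²)) = 0.732, i.e. 73.2%.

%OS ≈ 73.2%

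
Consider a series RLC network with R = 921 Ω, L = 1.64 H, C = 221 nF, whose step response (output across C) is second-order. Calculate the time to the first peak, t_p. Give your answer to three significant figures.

t_p ≈ 0.00192 s

For a series RLC circuit (capacitor voltage as output), ω_n = 1/√(LC) = 1/√(1.64 H · 221 nF) = 1660 rad/s.
ζ = (R/2)·√(C/L) = (921/2)·√(221 nF/1.64 H) = 0.169.
ω_d = 1660·√(1 − 0.169²) = 1640 rad/s. t_p = π/ω_d = 0.00192 s.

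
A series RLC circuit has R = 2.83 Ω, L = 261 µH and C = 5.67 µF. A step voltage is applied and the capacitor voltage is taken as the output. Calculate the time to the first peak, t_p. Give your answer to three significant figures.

t_p ≈ 0.000124 s

For a series RLC circuit (capacitor voltage as output), ω_n = 1/√(LC) = 1/√(261 µH · 5.67 µF) = 26000 rad/s.
ζ = (R/2)·√(C/L) = (2.83/2)·√(5.67 µF/261 µH) = 0.209.
ω_d = ω_n√(1−ζ²) = 25400 rad/s. t_p = π/ω_d = 0.000124 s.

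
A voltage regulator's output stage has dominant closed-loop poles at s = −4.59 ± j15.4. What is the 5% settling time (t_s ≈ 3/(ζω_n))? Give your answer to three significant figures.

For poles at −σ ± jω_d, ζω_n = σ = 4.59, so t_s ≈ 3/σ = 0.654 s.

t_s ≈ 0.654 s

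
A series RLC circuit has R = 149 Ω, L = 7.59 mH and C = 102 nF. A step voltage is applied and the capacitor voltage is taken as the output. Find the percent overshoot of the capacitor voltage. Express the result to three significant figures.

For a series RLC circuit (capacitor voltage as output), ω_n = 1/√(LC) = 1/√(7.59 mH · 102 nF) = 35900 rad/s.
ζ = (R/2)·√(C/L) = (149/2)·√(102 nF/7.59 mH) = 0.273.
%OS = 100 e^{−πζ/√(1−ζ²)} with ζ = 0.273 gives 41.0%.

%OS ≈ 41.0%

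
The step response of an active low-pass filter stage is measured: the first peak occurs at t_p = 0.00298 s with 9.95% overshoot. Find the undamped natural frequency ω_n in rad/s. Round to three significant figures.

ω_n ≈ 1310 rad/s

The overshoot fixes ζ = −ln(OS)/√(π²+ln²(OS)) = 0.592.
t_p = π/ω_d ⇒ ω_d = 1050 rad/s; then ω_n = ω_d/√(1−ζ²) = 1310 rad/s.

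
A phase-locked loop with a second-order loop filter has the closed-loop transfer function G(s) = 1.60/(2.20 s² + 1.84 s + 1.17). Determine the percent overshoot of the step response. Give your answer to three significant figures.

Dividing through by 2.20: denominator becomes s² + 0.8364 s + 0.5318.
So ω_n = √0.5318 = 0.729 rad/s and ζ = 0.8364/(2·0.729) = 0.573.
%OS = 100·exp(−πζ/√(1−ζ²)) = 11.1%.

%OS ≈ 11.1%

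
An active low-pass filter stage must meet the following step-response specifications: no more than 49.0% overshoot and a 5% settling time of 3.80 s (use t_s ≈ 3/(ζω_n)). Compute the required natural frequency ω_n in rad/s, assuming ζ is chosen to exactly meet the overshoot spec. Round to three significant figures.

From %OS = 100·exp(−πζ/√(1−ζ²)), invert to get ζ = −ln(OS)/√(π² + ln²(OS)) with OS = 0.490.
−ln 0.490 = 0.7133, so ζ = 0.7133/√(π² + 0.5089) = 0.221.
Then ω_n = 3/(ζ t_s) = 3/(0.221 × 3.80) = 3.57 rad/s.

ω_n ≈ 3.57 rad/s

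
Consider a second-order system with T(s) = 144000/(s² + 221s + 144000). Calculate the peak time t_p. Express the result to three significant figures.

Comparing the denominator to s² + 2ζω_n s + ω_n²: ω_n = √144000 = 379 rad/s, and 2ζω_n = 221 so ζ = 221/(2·379) = 0.291.
The damped frequency ω_d = ω_n√(1−ζ²) = 363 rad/s. Then t_p = π/ω_d = 0.00865 s.

t_p ≈ 0.00865 s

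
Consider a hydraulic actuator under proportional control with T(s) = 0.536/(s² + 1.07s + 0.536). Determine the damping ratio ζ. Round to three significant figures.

ζ ≈ 0.731

Matching coefficients with s² + 2ζω_n s + ω_n² gives ω_n² = 0.536 ⇒ ω_n = 0.732 rad/s, and ζ = 1.07/(2ω_n) = 0.731.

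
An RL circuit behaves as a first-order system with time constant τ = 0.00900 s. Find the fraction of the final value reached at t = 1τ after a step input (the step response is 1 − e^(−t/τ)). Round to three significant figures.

y/y_∞ ≈ 0.632

y(t)/y_∞ = 1 − e^(−t/τ) = 1 − e^(−1) = 1 − e^(−1.00) = 0.632.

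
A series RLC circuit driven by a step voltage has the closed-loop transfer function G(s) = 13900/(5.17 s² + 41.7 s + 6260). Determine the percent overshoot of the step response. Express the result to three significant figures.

Dividing through by 5.17: denominator becomes s² + 8.066 s + 1211.
So ω_n = √1211 = 34.8 rad/s and ζ = 8.066/(2·34.8) = 0.116.
Overshoot: exp(−π·0.116/√(1−0.116²)) = 0.693, i.e. 69.3%.

%OS ≈ 69.3%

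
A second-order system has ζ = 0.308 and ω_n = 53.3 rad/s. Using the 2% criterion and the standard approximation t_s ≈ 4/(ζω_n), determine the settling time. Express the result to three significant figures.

t_s ≈ 0.244 s

t_s ≈ 4/(ζω_n) = 4/(0.308 × 53.3) = 0.244 s.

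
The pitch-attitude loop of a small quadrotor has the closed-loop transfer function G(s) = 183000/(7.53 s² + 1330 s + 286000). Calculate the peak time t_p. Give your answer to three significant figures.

Dividing through by 7.53: denominator becomes s² + 176.6 s + 37980.
So ω_n = √37980 = 195 rad/s and ζ = 176.6/(2·195) = 0.453.
The damped frequency ω_d = ω_n√(1−ζ²) = 174 rad/s. t_p = π/ω_d = 0.0181 s.

t_p ≈ 0.0181 s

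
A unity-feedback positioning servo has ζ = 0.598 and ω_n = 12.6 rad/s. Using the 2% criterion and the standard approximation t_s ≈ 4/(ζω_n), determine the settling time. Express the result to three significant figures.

t_s ≈ 0.531 s

t_s ≈ 4/(ζω_n) = 4/(0.598 × 12.6) = 0.531 s.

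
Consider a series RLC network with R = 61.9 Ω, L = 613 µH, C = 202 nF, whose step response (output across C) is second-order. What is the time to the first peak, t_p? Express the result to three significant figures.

For a series RLC circuit (capacitor voltage as output), ω_n = 1/√(LC) = 1/√(613 µH · 202 nF) = 89900 rad/s.
ζ = (R/2)·√(C/L) = (61.9/2)·√(202 nF/613 µH) = 0.562.
ω_d = 89900·√(1 − 0.562²) = 74300 rad/s. t_p = π/ω_d = 0.0000423 s.

t_p ≈ 0.0000423 s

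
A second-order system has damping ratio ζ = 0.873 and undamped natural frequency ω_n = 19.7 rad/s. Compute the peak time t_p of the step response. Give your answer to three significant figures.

The damped frequency is ω_d = ω_n√(1−ζ²) = 19.7·√(1−0.762) = 9.61 rad/s.
Peak time t_p = π/ω_d = π/9.61 = 0.327 s.

t_p ≈ 0.327 s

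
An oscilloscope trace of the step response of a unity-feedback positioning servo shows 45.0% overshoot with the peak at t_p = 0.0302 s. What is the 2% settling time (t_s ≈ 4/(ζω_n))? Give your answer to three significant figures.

t_s ≈ 0.151 s

ζ from %OS: ζ = |ln 0.450|/√(π²+ln²0.450) = 0.246.
t_p = π/ω_d ⇒ ω_d = 104 rad/s; then ω_n = ω_d/√(1−ζ²) = 107 rad/s.
t_s ≈ 4/(ζω_n) = 4/(0.246·107) = 0.151 s.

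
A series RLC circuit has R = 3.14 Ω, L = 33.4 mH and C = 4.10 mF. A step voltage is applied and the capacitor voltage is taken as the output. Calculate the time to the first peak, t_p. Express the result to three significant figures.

For a series RLC circuit (capacitor voltage as output), ω_n = 1/√(LC) = 1/√(33.4 mH · 4.10 mF) = 85.5 rad/s.
ζ = (R/2)·√(C/L) = (3.14/2)·√(4.10 mF/33.4 mH) = 0.550.
The damped frequency ω_d = ω_n√(1−ζ²) = 71.4 rad/s. t_p = π/ω_d = 0.0440 s.

t_p ≈ 0.0440 s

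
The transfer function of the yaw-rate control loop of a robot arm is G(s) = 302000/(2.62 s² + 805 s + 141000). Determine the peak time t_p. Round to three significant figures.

t_p ≈ 0.0181 s

Dividing through by 2.62: denominator becomes s² + 307.3 s + 53820.
So ω_n = √53820 = 232 rad/s and ζ = 307.3/(2·232) = 0.662.
The damped frequency ω_d = ω_n√(1−ζ²) = 174 rad/s. t_p = π/ω_d = 0.0181 s.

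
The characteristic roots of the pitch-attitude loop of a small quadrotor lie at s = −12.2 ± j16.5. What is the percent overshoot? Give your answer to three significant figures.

|pole| = ω_n = √(12.2² + 16.5²) = 20.5 rad/s; ζ = cos θ = σ/ω_n = 0.595.
%OS = 100 e^{−πζ/√(1−ζ²)} with ζ = 0.595 gives 9.80%.

%OS ≈ 9.80%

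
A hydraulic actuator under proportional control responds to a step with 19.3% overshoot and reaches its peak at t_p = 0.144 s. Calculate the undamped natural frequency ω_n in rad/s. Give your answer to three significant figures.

ω_n ≈ 24.6 rad/s

The overshoot fixes ζ = −ln(OS)/√(π²+ln²(OS)) = 0.464.
From t_p = π/ω_d, ω_d = π/0.144 = 21.8 rad/s, so ω_n = ω_d/√(1−ζ²) = 24.6 rad/s.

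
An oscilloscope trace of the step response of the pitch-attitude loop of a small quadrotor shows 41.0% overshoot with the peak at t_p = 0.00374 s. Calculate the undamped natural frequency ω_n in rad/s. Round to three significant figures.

From the overshoot, ζ = −ln(OS)/√(π²+ln²(OS)) = 0.273.
t_p = π/ω_d ⇒ ω_d = 840 rad/s; then ω_n = ω_d/√(1−ζ²) = 873 rad/s.

ω_n ≈ 873 rad/s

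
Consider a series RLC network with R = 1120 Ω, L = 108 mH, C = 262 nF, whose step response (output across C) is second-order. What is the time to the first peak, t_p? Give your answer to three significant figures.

For a series RLC circuit (capacitor voltage as output), ω_n = 1/√(LC) = 1/√(108 mH · 262 nF) = 5940 rad/s.
ζ = (R/2)·√(C/L) = (1120/2)·√(262 nF/108 mH) = 0.872.
ω_d = ω_n√(1−ζ²) = 2910 rad/s. t_p = π/ω_d = 0.00108 s.

t_p ≈ 0.00108 s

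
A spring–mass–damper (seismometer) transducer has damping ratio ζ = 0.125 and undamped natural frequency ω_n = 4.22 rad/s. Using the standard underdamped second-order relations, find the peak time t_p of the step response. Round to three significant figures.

t_p ≈ 0.750 s

The damped frequency is ω_d = ω_n√(1−ζ²) = 4.22·√(1−0.0156) = 4.19 rad/s.
Peak time t_p = π/ω_d = π/4.19 = 0.750 s.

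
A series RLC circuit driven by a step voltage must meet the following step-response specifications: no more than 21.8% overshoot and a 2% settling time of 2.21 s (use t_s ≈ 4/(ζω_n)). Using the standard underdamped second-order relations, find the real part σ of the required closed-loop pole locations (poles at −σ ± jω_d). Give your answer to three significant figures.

σ ≈ 1.81

The settling-time spec alone fixes σ = ζω_n = 4/t_s = 4/2.21 = 1.81.
(Overshoot then fixes ζ = 0.436 and hence ω_d = σ·√(1−ζ²)/ζ = 3.73 rad/s.)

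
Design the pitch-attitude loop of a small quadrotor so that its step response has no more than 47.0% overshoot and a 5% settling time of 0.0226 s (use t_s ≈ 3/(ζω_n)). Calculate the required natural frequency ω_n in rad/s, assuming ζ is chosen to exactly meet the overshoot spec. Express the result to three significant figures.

From %OS = 100·exp(−πζ/√(1−ζ²)), invert to get ζ = −ln(OS)/√(π² + ln²(OS)) with OS = 0.470.
−ln 0.470 = 0.7550, so ζ = 0.7550/√(π² + 0.5701) = 0.234.
From t_s ≈ 3/(ζω_n): ω_n = 3/(ζ·t_s) = 3/(0.234·0.0226) = 568 rad/s.

ω_n ≈ 568 rad/s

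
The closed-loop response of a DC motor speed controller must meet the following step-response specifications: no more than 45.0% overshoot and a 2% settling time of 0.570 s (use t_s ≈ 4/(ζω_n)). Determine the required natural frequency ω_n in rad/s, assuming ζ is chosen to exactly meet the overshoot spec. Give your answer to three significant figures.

From %OS = 100·exp(−πζ/√(1−ζ²)), invert to get ζ = −ln(OS)/√(π² + ln²(OS)) with OS = 0.450.
−ln 0.450 = 0.7985, so ζ = 0.7985/√(π² + 0.6376) = 0.246.
Then ω_n = 4/(ζ t_s) = 4/(0.246 × 0.570) = 28.5 rad/s.

ω_n ≈ 28.5 rad/s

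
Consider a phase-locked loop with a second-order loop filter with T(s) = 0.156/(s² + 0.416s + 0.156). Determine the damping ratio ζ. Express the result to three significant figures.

ζ ≈ 0.527

Matching coefficients with s² + 2ζω_n s + ω_n² gives ω_n² = 0.156 ⇒ ω_n = 0.395 rad/s, and ζ = 0.416/(2ω_n) = 0.527.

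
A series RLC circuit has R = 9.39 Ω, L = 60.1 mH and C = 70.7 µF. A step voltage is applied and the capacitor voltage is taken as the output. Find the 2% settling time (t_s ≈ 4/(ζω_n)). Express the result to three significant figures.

For a series RLC circuit (capacitor voltage as output), ω_n = 1/√(LC) = 1/√(60.1 mH · 70.7 µF) = 485 rad/s.
ζ = (R/2)·√(C/L) = (9.39/2)·√(70.7 µF/60.1 mH) = 0.161.
t_s ≈ 4/(ζω_n) = 0.0512 s.

t_s ≈ 0.0512 s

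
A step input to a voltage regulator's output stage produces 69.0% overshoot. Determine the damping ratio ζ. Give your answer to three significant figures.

ζ ≈ 0.117

From %OS = 100·exp(−πζ/√(1−ζ²)), invert to get ζ = −ln(OS)/√(π² + ln²(OS)) with OS = 0.690.
−ln 0.690 = 0.3711, so ζ = 0.3711/√(π² + 0.1377) = 0.117.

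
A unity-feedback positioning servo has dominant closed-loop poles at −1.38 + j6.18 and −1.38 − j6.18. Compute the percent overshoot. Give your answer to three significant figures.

With σ = 1.38, ω_d = 6.18: ω_n = √(σ²+ω_d²) = 6.33 rad/s, ζ = σ/ω_n = 0.218.
Overshoot: exp(−π·0.218/√(1−0.218²)) = 0.496, i.e. 49.6%.

%OS ≈ 49.6%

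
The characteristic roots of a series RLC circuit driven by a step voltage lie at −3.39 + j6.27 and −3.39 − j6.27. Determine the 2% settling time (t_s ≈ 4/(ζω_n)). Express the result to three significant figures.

t_s ≈ 1.18 s

For poles at −σ ± jω_d, ζω_n = σ = 3.39, so t_s ≈ 4/σ = 1.18 s.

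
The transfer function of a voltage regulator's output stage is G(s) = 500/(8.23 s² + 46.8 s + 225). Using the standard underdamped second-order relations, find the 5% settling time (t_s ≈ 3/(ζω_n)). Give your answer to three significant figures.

Dividing through by 8.23: denominator becomes s² + 5.687 s + 27.34.
So ω_n = √27.34 = 5.23 rad/s and ζ = 5.687/(2·5.23) = 0.544.
t_s ≈ 3/(ζω_n) = 1.06 s.

t_s ≈ 1.06 s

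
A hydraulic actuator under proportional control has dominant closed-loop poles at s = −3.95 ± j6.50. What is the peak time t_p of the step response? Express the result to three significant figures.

t_p ≈ 0.483 s

t_p = π/ω_d with ω_d = 6.50 (the imaginary part), so t_p = 0.483 s.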